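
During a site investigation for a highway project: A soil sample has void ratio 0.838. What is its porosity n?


Result: 0.4559

Derivation:
Using the relation n = e / (1 + e)
n = 0.838 / (1 + 0.838)
n = 0.838 / 1.838
n = 0.4559


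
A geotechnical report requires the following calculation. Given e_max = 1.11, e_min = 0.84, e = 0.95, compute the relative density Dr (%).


Using Dr = (e_max - e) / (e_max - e_min) * 100
e_max - e = 1.11 - 0.95 = 0.16
e_max - e_min = 1.11 - 0.84 = 0.27
Dr = 0.16 / 0.27 * 100
Dr = 59.26 %


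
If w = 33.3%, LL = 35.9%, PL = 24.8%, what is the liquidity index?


First compute the plasticity index:
PI = LL - PL = 35.9 - 24.8 = 11.1
Then compute the liquidity index:
LI = (w - PL) / PI
LI = (33.3 - 24.8) / 11.1
LI = 0.766


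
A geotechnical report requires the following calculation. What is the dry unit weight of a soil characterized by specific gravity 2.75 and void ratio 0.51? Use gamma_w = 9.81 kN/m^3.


Using gamma_d = Gs * gamma_w / (1 + e)
gamma_d = 2.75 * 9.81 / (1 + 0.51)
gamma_d = 2.75 * 9.81 / 1.51
gamma_d = 17.866 kN/m^3


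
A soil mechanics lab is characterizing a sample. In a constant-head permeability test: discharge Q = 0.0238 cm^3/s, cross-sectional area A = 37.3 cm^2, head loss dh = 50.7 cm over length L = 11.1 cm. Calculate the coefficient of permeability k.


Compute hydraulic gradient:
i = dh / L = 50.7 / 11.1 = 4.56757
Then apply Darcy's law:
k = Q / (A * i)
k = 0.0238 / (37.3 * 4.56757)
k = 0.0238 / 170.37
k = 0.00014 cm/s


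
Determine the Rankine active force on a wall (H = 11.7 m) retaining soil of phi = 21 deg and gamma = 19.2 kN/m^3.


Compute active earth pressure coefficient:
Ka = tan^2(45 - phi/2) = tan^2(34.5) = 0.472355
Compute active force:
Pa = 0.5 * Ka * gamma * H^2
Pa = 0.5 * 0.472355 * 19.2 * 11.7^2
Pa = 620.74 kN/m


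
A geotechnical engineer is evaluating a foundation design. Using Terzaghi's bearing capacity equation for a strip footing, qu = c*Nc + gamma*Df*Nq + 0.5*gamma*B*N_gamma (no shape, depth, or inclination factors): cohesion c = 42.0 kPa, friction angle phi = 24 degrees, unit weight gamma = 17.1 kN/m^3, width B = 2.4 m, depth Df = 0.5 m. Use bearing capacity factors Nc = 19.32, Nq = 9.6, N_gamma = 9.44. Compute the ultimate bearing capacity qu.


Compute qu = c*Nc + gamma*Df*Nq + 0.5*gamma*B*N_gamma
Term 1: 42.0 * 19.32 = 811.44
Term 2: 17.1 * 0.5 * 9.6 = 82.08
Term 3: 0.5 * 17.1 * 2.4 * 9.44 = 193.7088
qu = 811.44 + 82.08 + 193.7088
qu = 1087.23 kPa


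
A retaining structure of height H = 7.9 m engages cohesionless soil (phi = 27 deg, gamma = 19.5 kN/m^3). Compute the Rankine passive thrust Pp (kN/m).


Result: 1620.39 kN/m

Derivation:
Compute passive earth pressure coefficient:
Kp = tan^2(45 + phi/2) = tan^2(58.5) = 2.66294
Compute passive force:
Pp = 0.5 * Kp * gamma * H^2
Pp = 0.5 * 2.66294 * 19.5 * 7.9^2
Pp = 1620.39 kN/m


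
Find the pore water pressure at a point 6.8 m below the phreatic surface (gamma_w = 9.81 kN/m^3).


Using u = gamma_w * h_w
u = 9.81 * 6.8
u = 66.71 kPa


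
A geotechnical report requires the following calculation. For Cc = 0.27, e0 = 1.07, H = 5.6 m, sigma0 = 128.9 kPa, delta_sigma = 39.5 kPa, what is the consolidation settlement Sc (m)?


Using Sc = Cc * H / (1 + e0) * log10((sigma0 + delta_sigma) / sigma0)
Stress ratio = (128.9 + 39.5) / 128.9 = 1.30644
log10(1.30644) = 0.116089
Cc * H / (1 + e0) = 0.27 * 5.6 / (1 + 1.07) = 0.730435
Sc = 0.730435 * 0.116089
Sc = 0.0848 m


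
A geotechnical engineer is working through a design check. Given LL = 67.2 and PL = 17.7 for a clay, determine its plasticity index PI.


Result: 49.5

Derivation:
Using PI = LL - PL
PI = 67.2 - 17.7
PI = 49.5


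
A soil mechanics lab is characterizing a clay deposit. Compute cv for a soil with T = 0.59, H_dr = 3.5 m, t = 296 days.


Using cv = T * H_dr^2 / t
H_dr^2 = 3.5^2 = 12.25
cv = 0.59 * 12.25 / 296
cv = 0.02442 m^2/day


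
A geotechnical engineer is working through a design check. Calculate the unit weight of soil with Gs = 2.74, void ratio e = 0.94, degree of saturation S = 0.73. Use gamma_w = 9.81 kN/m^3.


Using gamma = gamma_w * (Gs + S*e) / (1 + e)
Numerator: Gs + S*e = 2.74 + 0.73*0.94 = 3.4262
Denominator: 1 + e = 1 + 0.94 = 1.94
gamma = 9.81 * 3.4262 / 1.94
gamma = 17.325 kN/m^3


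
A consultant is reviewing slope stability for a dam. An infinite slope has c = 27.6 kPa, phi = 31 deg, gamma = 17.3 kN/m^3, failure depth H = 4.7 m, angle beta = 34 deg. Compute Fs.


Result: 1.623

Derivation:
Using Fs = c / (gamma*H*sin(beta)*cos(beta)) + tan(phi)/tan(beta)
Cohesion contribution = 27.6 / (17.3*4.7*sin(34)*cos(34))
Cohesion contribution = 0.732199
Friction contribution = tan(31)/tan(34) = 0.890813
Fs = 0.732199 + 0.890813
Fs = 1.623


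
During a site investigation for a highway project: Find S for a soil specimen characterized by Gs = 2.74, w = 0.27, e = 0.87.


Using S = Gs * w / e
S = 2.74 * 0.27 / 0.87
S = 0.8503


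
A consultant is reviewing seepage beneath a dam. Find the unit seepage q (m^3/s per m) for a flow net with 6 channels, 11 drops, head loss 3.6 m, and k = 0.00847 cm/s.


Convert k to m/s for unit consistency with H:
k = 0.00847 cm/s = 0.00847 / 100 m/s = 8.47e-05 m/s
Using q = k * H * Nf / Nd
Nf / Nd = 6 / 11 = 0.5455
q = 8.47e-05 * 3.6 * 0.5455
q = 0.0001663 m^3/s per m


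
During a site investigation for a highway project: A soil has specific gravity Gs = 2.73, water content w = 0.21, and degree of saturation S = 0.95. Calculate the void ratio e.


Using the relation e = Gs * w / S
e = 2.73 * 0.21 / 0.95
e = 0.6035


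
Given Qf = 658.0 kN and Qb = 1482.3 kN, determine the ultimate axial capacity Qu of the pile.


Using Qu = Qf + Qb
Qu = 658.0 + 1482.3
Qu = 2140.3 kN


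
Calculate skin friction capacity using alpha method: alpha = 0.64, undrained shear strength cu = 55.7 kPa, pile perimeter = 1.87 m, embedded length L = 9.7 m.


Result: 646.62 kN

Derivation:
Using Qs = alpha * cu * perimeter * L
Qs = 0.64 * 55.7 * 1.87 * 9.7
Qs = 646.62 kN


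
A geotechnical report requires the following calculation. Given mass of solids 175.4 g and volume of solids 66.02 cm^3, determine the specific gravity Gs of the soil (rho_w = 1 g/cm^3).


Using Gs = m_s / (V_s * rho_w)
Since rho_w = 1 g/cm^3:
Gs = 175.4 / 66.02
Gs = 2.657


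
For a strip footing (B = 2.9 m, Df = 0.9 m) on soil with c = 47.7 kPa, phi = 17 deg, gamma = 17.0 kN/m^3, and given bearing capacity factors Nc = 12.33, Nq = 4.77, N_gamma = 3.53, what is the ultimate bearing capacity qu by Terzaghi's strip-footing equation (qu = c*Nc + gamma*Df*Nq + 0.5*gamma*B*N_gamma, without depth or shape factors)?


Compute qu = c*Nc + gamma*Df*Nq + 0.5*gamma*B*N_gamma
Term 1: 47.7 * 12.33 = 588.141
Term 2: 17.0 * 0.9 * 4.77 = 72.981
Term 3: 0.5 * 17.0 * 2.9 * 3.53 = 87.0145
qu = 588.141 + 72.981 + 87.0145
qu = 748.14 kPa


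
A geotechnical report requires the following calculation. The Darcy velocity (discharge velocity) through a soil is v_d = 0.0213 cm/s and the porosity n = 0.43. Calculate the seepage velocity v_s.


Result: 0.04953 cm/s

Derivation:
Using v_s = v_d / n
v_s = 0.0213 / 0.43
v_s = 0.04953 cm/s


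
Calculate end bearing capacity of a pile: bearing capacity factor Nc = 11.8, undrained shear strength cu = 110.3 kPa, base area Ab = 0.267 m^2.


Using Qb = Nc * cu * Ab
Qb = 11.8 * 110.3 * 0.267
Qb = 347.51 kN


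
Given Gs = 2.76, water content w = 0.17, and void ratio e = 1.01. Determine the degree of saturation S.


Using S = Gs * w / e
S = 2.76 * 0.17 / 1.01
S = 0.4646


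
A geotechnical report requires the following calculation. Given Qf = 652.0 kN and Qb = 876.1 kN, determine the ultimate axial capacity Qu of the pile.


Using Qu = Qf + Qb
Qu = 652.0 + 876.1
Qu = 1528.1 kN


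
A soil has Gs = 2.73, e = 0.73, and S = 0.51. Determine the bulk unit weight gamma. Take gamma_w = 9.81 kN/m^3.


Result: 17.592 kN/m^3

Derivation:
Using gamma = gamma_w * (Gs + S*e) / (1 + e)
Numerator: Gs + S*e = 2.73 + 0.51*0.73 = 3.1023
Denominator: 1 + e = 1 + 0.73 = 1.73
gamma = 9.81 * 3.1023 / 1.73
gamma = 17.592 kN/m^3


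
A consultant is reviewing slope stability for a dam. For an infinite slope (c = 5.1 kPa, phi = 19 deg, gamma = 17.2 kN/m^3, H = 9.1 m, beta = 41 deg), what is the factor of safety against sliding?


Using Fs = c / (gamma*H*sin(beta)*cos(beta)) + tan(phi)/tan(beta)
Cohesion contribution = 5.1 / (17.2*9.1*sin(41)*cos(41))
Cohesion contribution = 0.0658078
Friction contribution = tan(19)/tan(41) = 0.396104
Fs = 0.0658078 + 0.396104
Fs = 0.462


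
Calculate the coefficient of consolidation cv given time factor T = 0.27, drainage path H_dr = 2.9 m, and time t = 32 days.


Result: 0.07096 m^2/day

Derivation:
Using cv = T * H_dr^2 / t
H_dr^2 = 2.9^2 = 8.41
cv = 0.27 * 8.41 / 32
cv = 0.07096 m^2/day


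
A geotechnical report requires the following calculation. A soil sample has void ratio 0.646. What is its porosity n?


Result: 0.3925

Derivation:
Using the relation n = e / (1 + e)
n = 0.646 / (1 + 0.646)
n = 0.646 / 1.646
n = 0.3925


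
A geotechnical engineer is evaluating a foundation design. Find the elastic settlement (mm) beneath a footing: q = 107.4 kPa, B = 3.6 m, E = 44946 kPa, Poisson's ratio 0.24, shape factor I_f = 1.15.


Using Se = q * B * (1 - nu^2) * I_f / E
1 - nu^2 = 1 - 0.24^2 = 0.9424
Se = 107.4 * 3.6 * 0.9424 * 1.15 / 44946
Se = 0.009323 m
Convert to mm: Se = 0.009323 * 1000 = 9.323 mm


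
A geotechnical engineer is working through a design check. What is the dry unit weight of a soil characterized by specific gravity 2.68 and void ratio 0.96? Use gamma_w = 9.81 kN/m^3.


Using gamma_d = Gs * gamma_w / (1 + e)
gamma_d = 2.68 * 9.81 / (1 + 0.96)
gamma_d = 2.68 * 9.81 / 1.96
gamma_d = 13.414 kN/m^3


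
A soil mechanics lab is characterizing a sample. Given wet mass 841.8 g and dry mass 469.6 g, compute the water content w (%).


Result: 79.26 %

Derivation:
Using w = (m_wet - m_dry) / m_dry * 100
m_wet - m_dry = 841.8 - 469.6 = 372.2 g
w = 372.2 / 469.6 * 100
w = 79.26 %


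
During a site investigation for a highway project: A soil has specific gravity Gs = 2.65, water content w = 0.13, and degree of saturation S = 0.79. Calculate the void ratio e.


Using the relation e = Gs * w / S
e = 2.65 * 0.13 / 0.79
e = 0.4361


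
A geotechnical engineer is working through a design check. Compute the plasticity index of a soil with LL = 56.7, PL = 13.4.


Using PI = LL - PL
PI = 56.7 - 13.4
PI = 43.3


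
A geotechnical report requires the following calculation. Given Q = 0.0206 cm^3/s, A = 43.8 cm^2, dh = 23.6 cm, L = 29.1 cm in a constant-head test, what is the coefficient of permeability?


Compute hydraulic gradient:
i = dh / L = 23.6 / 29.1 = 0.810997
Then apply Darcy's law:
k = Q / (A * i)
k = 0.0206 / (43.8 * 0.810997)
k = 0.0206 / 35.5216
k = 0.00058 cm/s


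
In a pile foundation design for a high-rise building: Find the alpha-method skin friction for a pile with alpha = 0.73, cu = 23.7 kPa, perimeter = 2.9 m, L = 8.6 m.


Using Qs = alpha * cu * perimeter * L
Qs = 0.73 * 23.7 * 2.9 * 8.6
Qs = 431.49 kN


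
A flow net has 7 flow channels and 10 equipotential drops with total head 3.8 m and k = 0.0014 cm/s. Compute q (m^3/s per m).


Result: 3.724e-05 m^3/s per m

Derivation:
Convert k to m/s for unit consistency with H:
k = 0.0014 cm/s = 0.0014 / 100 m/s = 1.4e-05 m/s
Using q = k * H * Nf / Nd
Nf / Nd = 7 / 10 = 0.7
q = 1.4e-05 * 3.8 * 0.7
q = 3.724e-05 m^3/s per m


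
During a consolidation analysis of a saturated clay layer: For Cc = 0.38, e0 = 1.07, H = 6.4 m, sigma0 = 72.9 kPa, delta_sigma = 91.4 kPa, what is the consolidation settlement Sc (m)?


Using Sc = Cc * H / (1 + e0) * log10((sigma0 + delta_sigma) / sigma0)
Stress ratio = (72.9 + 91.4) / 72.9 = 2.25377
log10(2.25377) = 0.35291
Cc * H / (1 + e0) = 0.38 * 6.4 / (1 + 1.07) = 1.17488
Sc = 1.17488 * 0.35291
Sc = 0.4146 m


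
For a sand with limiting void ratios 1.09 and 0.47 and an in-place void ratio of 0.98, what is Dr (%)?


Using Dr = (e_max - e) / (e_max - e_min) * 100
e_max - e = 1.09 - 0.98 = 0.11
e_max - e_min = 1.09 - 0.47 = 0.62
Dr = 0.11 / 0.62 * 100
Dr = 17.74 %


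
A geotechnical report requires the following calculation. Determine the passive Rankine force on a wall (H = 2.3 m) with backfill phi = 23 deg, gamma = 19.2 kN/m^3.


Compute passive earth pressure coefficient:
Kp = tan^2(45 + phi/2) = tan^2(56.5) = 2.282623
Compute passive force:
Pp = 0.5 * Kp * gamma * H^2
Pp = 0.5 * 2.282623 * 19.2 * 2.3^2
Pp = 115.92 kN/m


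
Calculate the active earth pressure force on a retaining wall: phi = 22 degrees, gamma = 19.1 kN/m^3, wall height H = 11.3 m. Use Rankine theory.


Result: 554.8 kN/m

Derivation:
Compute active earth pressure coefficient:
Ka = tan^2(45 - phi/2) = tan^2(34.0) = 0.454962
Compute active force:
Pa = 0.5 * Ka * gamma * H^2
Pa = 0.5 * 0.454962 * 19.1 * 11.3^2
Pa = 554.8 kN/m


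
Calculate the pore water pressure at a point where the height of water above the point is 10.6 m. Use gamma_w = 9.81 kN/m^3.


Result: 103.99 kPa

Derivation:
Using u = gamma_w * h_w
u = 9.81 * 10.6
u = 103.99 kPa


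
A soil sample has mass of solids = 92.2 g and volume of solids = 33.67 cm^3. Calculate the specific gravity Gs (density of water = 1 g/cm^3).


Using Gs = m_s / (V_s * rho_w)
Since rho_w = 1 g/cm^3:
Gs = 92.2 / 33.67
Gs = 2.738


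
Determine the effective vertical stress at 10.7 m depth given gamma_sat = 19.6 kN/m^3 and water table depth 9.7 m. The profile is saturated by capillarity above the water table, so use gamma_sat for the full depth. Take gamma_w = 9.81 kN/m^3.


Result: 199.91 kPa

Derivation:
Total stress = gamma_sat * depth
sigma = 19.6 * 10.7 = 209.72 kPa
Pore water pressure u = gamma_w * (depth - d_wt)
u = 9.81 * (10.7 - 9.7) = 9.81 kPa
Effective stress = sigma - u
sigma' = 209.72 - 9.81 = 199.91 kPa


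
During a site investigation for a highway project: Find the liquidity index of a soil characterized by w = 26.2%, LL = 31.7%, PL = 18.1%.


First compute the plasticity index:
PI = LL - PL = 31.7 - 18.1 = 13.6
Then compute the liquidity index:
LI = (w - PL) / PI
LI = (26.2 - 18.1) / 13.6
LI = 0.596


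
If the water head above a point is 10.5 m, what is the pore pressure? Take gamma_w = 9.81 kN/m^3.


Using u = gamma_w * h_w
u = 9.81 * 10.5
u = 103.01 kPa


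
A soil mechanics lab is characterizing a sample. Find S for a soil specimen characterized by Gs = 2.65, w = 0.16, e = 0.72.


Using S = Gs * w / e
S = 2.65 * 0.16 / 0.72
S = 0.5889


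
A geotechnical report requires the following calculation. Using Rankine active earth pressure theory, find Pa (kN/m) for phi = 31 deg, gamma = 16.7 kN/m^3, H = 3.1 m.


Compute active earth pressure coefficient:
Ka = tan^2(45 - phi/2) = tan^2(29.5) = 0.320099
Compute active force:
Pa = 0.5 * Ka * gamma * H^2
Pa = 0.5 * 0.320099 * 16.7 * 3.1^2
Pa = 25.69 kN/m


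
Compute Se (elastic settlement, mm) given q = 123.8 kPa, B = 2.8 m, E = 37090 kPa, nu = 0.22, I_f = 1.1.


Using Se = q * B * (1 - nu^2) * I_f / E
1 - nu^2 = 1 - 0.22^2 = 0.9516
Se = 123.8 * 2.8 * 0.9516 * 1.1 / 37090
Se = 0.009783 m
Convert to mm: Se = 0.009783 * 1000 = 9.783 mm


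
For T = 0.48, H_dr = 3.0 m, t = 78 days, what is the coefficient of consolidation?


Using cv = T * H_dr^2 / t
H_dr^2 = 3.0^2 = 9.0
cv = 0.48 * 9.0 / 78
cv = 0.05538 m^2/day


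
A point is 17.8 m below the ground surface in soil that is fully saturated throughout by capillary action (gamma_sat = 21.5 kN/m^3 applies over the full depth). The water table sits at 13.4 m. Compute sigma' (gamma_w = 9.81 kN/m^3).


Total stress = gamma_sat * depth
sigma = 21.5 * 17.8 = 382.7 kPa
Pore water pressure u = gamma_w * (depth - d_wt)
u = 9.81 * (17.8 - 13.4) = 43.164 kPa
Effective stress = sigma - u
sigma' = 382.7 - 43.164 = 339.54 kPa


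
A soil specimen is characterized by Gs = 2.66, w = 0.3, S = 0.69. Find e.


Using the relation e = Gs * w / S
e = 2.66 * 0.3 / 0.69
e = 1.1565


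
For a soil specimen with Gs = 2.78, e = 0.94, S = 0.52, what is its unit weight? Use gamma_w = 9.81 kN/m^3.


Using gamma = gamma_w * (Gs + S*e) / (1 + e)
Numerator: Gs + S*e = 2.78 + 0.52*0.94 = 3.2688
Denominator: 1 + e = 1 + 0.94 = 1.94
gamma = 9.81 * 3.2688 / 1.94
gamma = 16.529 kN/m^3


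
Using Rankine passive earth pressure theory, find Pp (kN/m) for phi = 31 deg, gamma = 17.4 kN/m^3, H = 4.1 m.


Compute passive earth pressure coefficient:
Kp = tan^2(45 + phi/2) = tan^2(60.5) = 3.124035
Compute passive force:
Pp = 0.5 * Kp * gamma * H^2
Pp = 0.5 * 3.124035 * 17.4 * 4.1^2
Pp = 456.88 kN/m


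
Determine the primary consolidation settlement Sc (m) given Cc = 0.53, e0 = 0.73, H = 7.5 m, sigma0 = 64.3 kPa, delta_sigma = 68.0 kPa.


Using Sc = Cc * H / (1 + e0) * log10((sigma0 + delta_sigma) / sigma0)
Stress ratio = (64.3 + 68.0) / 64.3 = 2.05754
log10(2.05754) = 0.313349
Cc * H / (1 + e0) = 0.53 * 7.5 / (1 + 0.73) = 2.29769
Sc = 2.29769 * 0.313349
Sc = 0.72 m


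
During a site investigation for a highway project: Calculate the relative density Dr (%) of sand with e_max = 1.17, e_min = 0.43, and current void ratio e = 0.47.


Result: 94.59 %

Derivation:
Using Dr = (e_max - e) / (e_max - e_min) * 100
e_max - e = 1.17 - 0.47 = 0.7
e_max - e_min = 1.17 - 0.43 = 0.74
Dr = 0.7 / 0.74 * 100
Dr = 94.59 %


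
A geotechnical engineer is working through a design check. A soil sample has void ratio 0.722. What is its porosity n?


Result: 0.4193

Derivation:
Using the relation n = e / (1 + e)
n = 0.722 / (1 + 0.722)
n = 0.722 / 1.722
n = 0.4193


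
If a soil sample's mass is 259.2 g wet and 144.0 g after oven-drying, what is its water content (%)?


Using w = (m_wet - m_dry) / m_dry * 100
m_wet - m_dry = 259.2 - 144.0 = 115.2 g
w = 115.2 / 144.0 * 100
w = 80.0 %


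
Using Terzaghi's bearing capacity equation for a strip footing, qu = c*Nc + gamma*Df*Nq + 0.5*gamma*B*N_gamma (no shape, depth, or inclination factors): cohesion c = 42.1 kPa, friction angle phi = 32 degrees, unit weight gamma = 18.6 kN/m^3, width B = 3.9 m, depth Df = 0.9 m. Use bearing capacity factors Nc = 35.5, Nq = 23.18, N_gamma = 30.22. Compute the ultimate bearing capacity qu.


Compute qu = c*Nc + gamma*Df*Nq + 0.5*gamma*B*N_gamma
Term 1: 42.1 * 35.5 = 1494.55
Term 2: 18.6 * 0.9 * 23.18 = 388.0332
Term 3: 0.5 * 18.6 * 3.9 * 30.22 = 1096.0794
qu = 1494.55 + 388.0332 + 1096.0794
qu = 2978.66 kPa


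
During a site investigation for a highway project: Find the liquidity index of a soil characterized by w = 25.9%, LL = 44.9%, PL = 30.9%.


First compute the plasticity index:
PI = LL - PL = 44.9 - 30.9 = 14.0
Then compute the liquidity index:
LI = (w - PL) / PI
LI = (25.9 - 30.9) / 14.0
LI = -0.357


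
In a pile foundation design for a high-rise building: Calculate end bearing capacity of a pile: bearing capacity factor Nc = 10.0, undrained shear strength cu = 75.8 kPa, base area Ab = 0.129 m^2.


Using Qb = Nc * cu * Ab
Qb = 10.0 * 75.8 * 0.129
Qb = 97.78 kN


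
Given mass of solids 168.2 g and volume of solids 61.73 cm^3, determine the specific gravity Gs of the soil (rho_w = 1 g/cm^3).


Using Gs = m_s / (V_s * rho_w)
Since rho_w = 1 g/cm^3:
Gs = 168.2 / 61.73
Gs = 2.725


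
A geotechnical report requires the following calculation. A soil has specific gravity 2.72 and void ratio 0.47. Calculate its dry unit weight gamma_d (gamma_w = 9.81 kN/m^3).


Using gamma_d = Gs * gamma_w / (1 + e)
gamma_d = 2.72 * 9.81 / (1 + 0.47)
gamma_d = 2.72 * 9.81 / 1.47
gamma_d = 18.152 kN/m^3


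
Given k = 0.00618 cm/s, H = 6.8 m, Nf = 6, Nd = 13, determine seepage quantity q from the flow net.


Result: 0.000194 m^3/s per m

Derivation:
Convert k to m/s for unit consistency with H:
k = 0.00618 cm/s = 0.00618 / 100 m/s = 6.18e-05 m/s
Using q = k * H * Nf / Nd
Nf / Nd = 6 / 13 = 0.4615
q = 6.18e-05 * 6.8 * 0.4615
q = 0.000194 m^3/s per m


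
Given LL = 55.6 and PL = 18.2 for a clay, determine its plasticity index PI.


Using PI = LL - PL
PI = 55.6 - 18.2
PI = 37.4


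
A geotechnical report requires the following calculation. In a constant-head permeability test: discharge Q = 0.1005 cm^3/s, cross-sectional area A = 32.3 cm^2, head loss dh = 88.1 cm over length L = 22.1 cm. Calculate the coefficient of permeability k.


Compute hydraulic gradient:
i = dh / L = 88.1 / 22.1 = 3.98643
Then apply Darcy's law:
k = Q / (A * i)
k = 0.1005 / (32.3 * 3.98643)
k = 0.1005 / 128.762
k = 0.000781 cm/s


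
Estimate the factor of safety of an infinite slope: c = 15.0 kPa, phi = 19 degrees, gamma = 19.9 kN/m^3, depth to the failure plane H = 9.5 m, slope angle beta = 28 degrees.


Using Fs = c / (gamma*H*sin(beta)*cos(beta)) + tan(phi)/tan(beta)
Cohesion contribution = 15.0 / (19.9*9.5*sin(28)*cos(28))
Cohesion contribution = 0.191413
Friction contribution = tan(19)/tan(28) = 0.647586
Fs = 0.191413 + 0.647586
Fs = 0.839


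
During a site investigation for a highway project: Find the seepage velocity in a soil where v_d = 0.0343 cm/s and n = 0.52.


Result: 0.06596 cm/s

Derivation:
Using v_s = v_d / n
v_s = 0.0343 / 0.52
v_s = 0.06596 cm/s


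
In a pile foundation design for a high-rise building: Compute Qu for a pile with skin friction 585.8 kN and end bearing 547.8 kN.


Result: 1133.6 kN

Derivation:
Using Qu = Qf + Qb
Qu = 585.8 + 547.8
Qu = 1133.6 kN


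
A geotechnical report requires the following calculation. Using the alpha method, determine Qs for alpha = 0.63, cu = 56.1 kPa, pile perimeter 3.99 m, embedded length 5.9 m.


Using Qs = alpha * cu * perimeter * L
Qs = 0.63 * 56.1 * 3.99 * 5.9
Qs = 832.01 kN


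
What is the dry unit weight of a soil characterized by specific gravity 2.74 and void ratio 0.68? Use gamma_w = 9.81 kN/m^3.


Result: 16.0 kN/m^3

Derivation:
Using gamma_d = Gs * gamma_w / (1 + e)
gamma_d = 2.74 * 9.81 / (1 + 0.68)
gamma_d = 2.74 * 9.81 / 1.68
gamma_d = 16.0 kN/m^3


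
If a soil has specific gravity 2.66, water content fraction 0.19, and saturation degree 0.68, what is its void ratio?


Using the relation e = Gs * w / S
e = 2.66 * 0.19 / 0.68
e = 0.7432


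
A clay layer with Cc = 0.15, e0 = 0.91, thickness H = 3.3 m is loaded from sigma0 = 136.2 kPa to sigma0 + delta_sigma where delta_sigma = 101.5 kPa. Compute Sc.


Using Sc = Cc * H / (1 + e0) * log10((sigma0 + delta_sigma) / sigma0)
Stress ratio = (136.2 + 101.5) / 136.2 = 1.74523
log10(1.74523) = 0.241852
Cc * H / (1 + e0) = 0.15 * 3.3 / (1 + 0.91) = 0.259162
Sc = 0.259162 * 0.241852
Sc = 0.0627 m


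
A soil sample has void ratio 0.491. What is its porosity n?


Using the relation n = e / (1 + e)
n = 0.491 / (1 + 0.491)
n = 0.491 / 1.491
n = 0.3293


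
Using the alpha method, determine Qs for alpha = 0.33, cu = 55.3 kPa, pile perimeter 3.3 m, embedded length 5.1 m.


Using Qs = alpha * cu * perimeter * L
Qs = 0.33 * 55.3 * 3.3 * 5.1
Qs = 307.13 kN


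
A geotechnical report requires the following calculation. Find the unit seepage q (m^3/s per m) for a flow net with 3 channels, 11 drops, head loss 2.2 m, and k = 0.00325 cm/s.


Convert k to m/s for unit consistency with H:
k = 0.00325 cm/s = 0.00325 / 100 m/s = 3.25e-05 m/s
Using q = k * H * Nf / Nd
Nf / Nd = 3 / 11 = 0.2727
q = 3.25e-05 * 2.2 * 0.2727
q = 1.95e-05 m^3/s per m


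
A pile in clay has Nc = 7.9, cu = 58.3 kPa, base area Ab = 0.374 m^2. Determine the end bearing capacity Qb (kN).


Using Qb = Nc * cu * Ab
Qb = 7.9 * 58.3 * 0.374
Qb = 172.25 kN


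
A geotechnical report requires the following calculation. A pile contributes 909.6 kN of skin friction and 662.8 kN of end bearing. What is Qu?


Using Qu = Qf + Qb
Qu = 909.6 + 662.8
Qu = 1572.4 kN


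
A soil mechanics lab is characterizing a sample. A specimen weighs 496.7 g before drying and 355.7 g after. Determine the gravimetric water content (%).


Using w = (m_wet - m_dry) / m_dry * 100
m_wet - m_dry = 496.7 - 355.7 = 141.0 g
w = 141.0 / 355.7 * 100
w = 39.64 %


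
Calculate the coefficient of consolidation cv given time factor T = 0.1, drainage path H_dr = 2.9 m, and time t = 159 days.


Using cv = T * H_dr^2 / t
H_dr^2 = 2.9^2 = 8.41
cv = 0.1 * 8.41 / 159
cv = 0.00529 m^2/day


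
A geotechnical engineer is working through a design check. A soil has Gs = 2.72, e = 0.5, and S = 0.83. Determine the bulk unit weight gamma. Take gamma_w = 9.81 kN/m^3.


Using gamma = gamma_w * (Gs + S*e) / (1 + e)
Numerator: Gs + S*e = 2.72 + 0.83*0.5 = 3.135
Denominator: 1 + e = 1 + 0.5 = 1.5
gamma = 9.81 * 3.135 / 1.5
gamma = 20.503 kN/m^3


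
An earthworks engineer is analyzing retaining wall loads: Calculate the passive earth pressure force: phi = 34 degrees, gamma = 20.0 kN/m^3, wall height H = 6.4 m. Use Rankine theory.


Result: 1448.81 kN/m

Derivation:
Compute passive earth pressure coefficient:
Kp = tan^2(45 + phi/2) = tan^2(62.0) = 3.537132
Compute passive force:
Pp = 0.5 * Kp * gamma * H^2
Pp = 0.5 * 3.537132 * 20.0 * 6.4^2
Pp = 1448.81 kN/m


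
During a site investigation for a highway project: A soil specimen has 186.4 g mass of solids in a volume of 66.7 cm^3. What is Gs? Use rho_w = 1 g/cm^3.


Result: 2.795

Derivation:
Using Gs = m_s / (V_s * rho_w)
Since rho_w = 1 g/cm^3:
Gs = 186.4 / 66.7
Gs = 2.795


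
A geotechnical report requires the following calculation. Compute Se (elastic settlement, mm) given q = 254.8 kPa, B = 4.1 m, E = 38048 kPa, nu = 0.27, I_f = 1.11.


Using Se = q * B * (1 - nu^2) * I_f / E
1 - nu^2 = 1 - 0.27^2 = 0.9271
Se = 254.8 * 4.1 * 0.9271 * 1.11 / 38048
Se = 0.028255 m
Convert to mm: Se = 0.028255 * 1000 = 28.255 mm


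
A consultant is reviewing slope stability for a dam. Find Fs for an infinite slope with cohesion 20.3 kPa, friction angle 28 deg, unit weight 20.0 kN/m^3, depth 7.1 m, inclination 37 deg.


Using Fs = c / (gamma*H*sin(beta)*cos(beta)) + tan(phi)/tan(beta)
Cohesion contribution = 20.3 / (20.0*7.1*sin(37)*cos(37))
Cohesion contribution = 0.297438
Friction contribution = tan(28)/tan(37) = 0.705602
Fs = 0.297438 + 0.705602
Fs = 1.003


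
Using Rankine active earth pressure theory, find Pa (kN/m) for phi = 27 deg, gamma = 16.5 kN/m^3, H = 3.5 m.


Result: 37.95 kN/m

Derivation:
Compute active earth pressure coefficient:
Ka = tan^2(45 - phi/2) = tan^2(31.5) = 0.375525
Compute active force:
Pa = 0.5 * Ka * gamma * H^2
Pa = 0.5 * 0.375525 * 16.5 * 3.5^2
Pa = 37.95 kN/m


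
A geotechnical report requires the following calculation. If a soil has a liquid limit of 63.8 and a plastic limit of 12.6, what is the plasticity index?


Using PI = LL - PL
PI = 63.8 - 12.6
PI = 51.2


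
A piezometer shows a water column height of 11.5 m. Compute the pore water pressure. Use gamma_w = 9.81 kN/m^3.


Using u = gamma_w * h_w
u = 9.81 * 11.5
u = 112.82 kPa


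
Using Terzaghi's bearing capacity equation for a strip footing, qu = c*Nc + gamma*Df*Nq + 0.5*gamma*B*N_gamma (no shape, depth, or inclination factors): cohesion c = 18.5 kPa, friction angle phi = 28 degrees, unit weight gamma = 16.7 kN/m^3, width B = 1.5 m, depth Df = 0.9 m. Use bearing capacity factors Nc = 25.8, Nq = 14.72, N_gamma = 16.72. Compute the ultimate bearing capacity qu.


Result: 907.96 kPa

Derivation:
Compute qu = c*Nc + gamma*Df*Nq + 0.5*gamma*B*N_gamma
Term 1: 18.5 * 25.8 = 477.3
Term 2: 16.7 * 0.9 * 14.72 = 221.2416
Term 3: 0.5 * 16.7 * 1.5 * 16.72 = 209.418
qu = 477.3 + 221.2416 + 209.418
qu = 907.96 kPa


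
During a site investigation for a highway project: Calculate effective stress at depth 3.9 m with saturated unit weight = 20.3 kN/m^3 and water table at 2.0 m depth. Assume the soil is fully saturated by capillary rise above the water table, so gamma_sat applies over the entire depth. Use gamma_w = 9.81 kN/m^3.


Result: 60.53 kPa

Derivation:
Total stress = gamma_sat * depth
sigma = 20.3 * 3.9 = 79.17 kPa
Pore water pressure u = gamma_w * (depth - d_wt)
u = 9.81 * (3.9 - 2.0) = 18.639 kPa
Effective stress = sigma - u
sigma' = 79.17 - 18.639 = 60.53 kPa


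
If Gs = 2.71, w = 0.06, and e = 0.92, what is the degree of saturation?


Result: 0.1767

Derivation:
Using S = Gs * w / e
S = 2.71 * 0.06 / 0.92
S = 0.1767


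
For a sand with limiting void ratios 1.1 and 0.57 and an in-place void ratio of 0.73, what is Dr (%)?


Result: 69.81 %

Derivation:
Using Dr = (e_max - e) / (e_max - e_min) * 100
e_max - e = 1.1 - 0.73 = 0.37
e_max - e_min = 1.1 - 0.57 = 0.53
Dr = 0.37 / 0.53 * 100
Dr = 69.81 %


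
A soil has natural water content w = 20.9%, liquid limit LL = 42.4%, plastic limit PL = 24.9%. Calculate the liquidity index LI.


First compute the plasticity index:
PI = LL - PL = 42.4 - 24.9 = 17.5
Then compute the liquidity index:
LI = (w - PL) / PI
LI = (20.9 - 24.9) / 17.5
LI = -0.229


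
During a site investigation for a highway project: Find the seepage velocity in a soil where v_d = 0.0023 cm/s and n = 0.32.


Using v_s = v_d / n
v_s = 0.0023 / 0.32
v_s = 0.00719 cm/s


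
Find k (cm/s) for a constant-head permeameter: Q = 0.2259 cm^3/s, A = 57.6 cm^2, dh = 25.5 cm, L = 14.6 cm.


Result: 0.002245 cm/s

Derivation:
Compute hydraulic gradient:
i = dh / L = 25.5 / 14.6 = 1.74658
Then apply Darcy's law:
k = Q / (A * i)
k = 0.2259 / (57.6 * 1.74658)
k = 0.2259 / 100.603
k = 0.002245 cm/s


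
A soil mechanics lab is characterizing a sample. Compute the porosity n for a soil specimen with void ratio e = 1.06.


Using the relation n = e / (1 + e)
n = 1.06 / (1 + 1.06)
n = 1.06 / 2.06
n = 0.5146


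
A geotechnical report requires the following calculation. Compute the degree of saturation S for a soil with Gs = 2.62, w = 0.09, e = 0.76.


Result: 0.3103

Derivation:
Using S = Gs * w / e
S = 2.62 * 0.09 / 0.76
S = 0.3103


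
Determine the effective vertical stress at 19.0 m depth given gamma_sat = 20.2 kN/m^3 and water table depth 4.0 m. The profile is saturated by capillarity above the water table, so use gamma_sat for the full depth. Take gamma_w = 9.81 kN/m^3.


Result: 236.65 kPa

Derivation:
Total stress = gamma_sat * depth
sigma = 20.2 * 19.0 = 383.8 kPa
Pore water pressure u = gamma_w * (depth - d_wt)
u = 9.81 * (19.0 - 4.0) = 147.15 kPa
Effective stress = sigma - u
sigma' = 383.8 - 147.15 = 236.65 kPa


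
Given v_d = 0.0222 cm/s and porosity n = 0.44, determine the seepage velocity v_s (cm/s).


Using v_s = v_d / n
v_s = 0.0222 / 0.44
v_s = 0.05045 cm/s


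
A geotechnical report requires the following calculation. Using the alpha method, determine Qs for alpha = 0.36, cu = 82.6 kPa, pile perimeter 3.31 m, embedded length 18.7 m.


Using Qs = alpha * cu * perimeter * L
Qs = 0.36 * 82.6 * 3.31 * 18.7
Qs = 1840.57 kN


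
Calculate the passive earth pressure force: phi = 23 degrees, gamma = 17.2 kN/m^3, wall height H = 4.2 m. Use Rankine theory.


Result: 346.28 kN/m

Derivation:
Compute passive earth pressure coefficient:
Kp = tan^2(45 + phi/2) = tan^2(56.5) = 2.282623
Compute passive force:
Pp = 0.5 * Kp * gamma * H^2
Pp = 0.5 * 2.282623 * 17.2 * 4.2^2
Pp = 346.28 kN/m


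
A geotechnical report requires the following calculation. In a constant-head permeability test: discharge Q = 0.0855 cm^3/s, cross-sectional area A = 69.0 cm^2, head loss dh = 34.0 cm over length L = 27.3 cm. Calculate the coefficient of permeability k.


Result: 0.000995 cm/s

Derivation:
Compute hydraulic gradient:
i = dh / L = 34.0 / 27.3 = 1.24542
Then apply Darcy's law:
k = Q / (A * i)
k = 0.0855 / (69.0 * 1.24542)
k = 0.0855 / 85.9341
k = 0.000995 cm/s


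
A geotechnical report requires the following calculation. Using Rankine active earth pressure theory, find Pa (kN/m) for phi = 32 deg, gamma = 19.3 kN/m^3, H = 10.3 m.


Result: 314.56 kN/m

Derivation:
Compute active earth pressure coefficient:
Ka = tan^2(45 - phi/2) = tan^2(29.0) = 0.307259
Compute active force:
Pa = 0.5 * Ka * gamma * H^2
Pa = 0.5 * 0.307259 * 19.3 * 10.3^2
Pa = 314.56 kN/m


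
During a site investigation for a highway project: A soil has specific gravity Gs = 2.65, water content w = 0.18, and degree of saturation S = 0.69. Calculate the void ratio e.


Using the relation e = Gs * w / S
e = 2.65 * 0.18 / 0.69
e = 0.6913


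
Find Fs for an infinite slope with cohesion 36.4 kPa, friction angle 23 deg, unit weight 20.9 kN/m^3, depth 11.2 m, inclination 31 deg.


Result: 1.059

Derivation:
Using Fs = c / (gamma*H*sin(beta)*cos(beta)) + tan(phi)/tan(beta)
Cohesion contribution = 36.4 / (20.9*11.2*sin(31)*cos(31))
Cohesion contribution = 0.352235
Friction contribution = tan(23)/tan(31) = 0.706445
Fs = 0.352235 + 0.706445
Fs = 1.059


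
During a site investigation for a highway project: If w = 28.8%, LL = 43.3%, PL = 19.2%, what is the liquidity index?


First compute the plasticity index:
PI = LL - PL = 43.3 - 19.2 = 24.1
Then compute the liquidity index:
LI = (w - PL) / PI
LI = (28.8 - 19.2) / 24.1
LI = 0.398


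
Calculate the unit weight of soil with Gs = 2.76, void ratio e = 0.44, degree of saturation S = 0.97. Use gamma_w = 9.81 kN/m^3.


Using gamma = gamma_w * (Gs + S*e) / (1 + e)
Numerator: Gs + S*e = 2.76 + 0.97*0.44 = 3.1868
Denominator: 1 + e = 1 + 0.44 = 1.44
gamma = 9.81 * 3.1868 / 1.44
gamma = 21.71 kN/m^3


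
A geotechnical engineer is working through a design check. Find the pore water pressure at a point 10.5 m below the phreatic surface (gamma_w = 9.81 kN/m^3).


Using u = gamma_w * h_w
u = 9.81 * 10.5
u = 103.01 kPa


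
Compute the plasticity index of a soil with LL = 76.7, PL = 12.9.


Using PI = LL - PL
PI = 76.7 - 12.9
PI = 63.8


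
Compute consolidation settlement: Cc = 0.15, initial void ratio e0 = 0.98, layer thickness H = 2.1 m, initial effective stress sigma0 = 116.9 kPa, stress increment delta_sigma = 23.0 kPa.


Result: 0.0124 m

Derivation:
Using Sc = Cc * H / (1 + e0) * log10((sigma0 + delta_sigma) / sigma0)
Stress ratio = (116.9 + 23.0) / 116.9 = 1.19675
log10(1.19675) = 0.0780032
Cc * H / (1 + e0) = 0.15 * 2.1 / (1 + 0.98) = 0.159091
Sc = 0.159091 * 0.0780032
Sc = 0.0124 m


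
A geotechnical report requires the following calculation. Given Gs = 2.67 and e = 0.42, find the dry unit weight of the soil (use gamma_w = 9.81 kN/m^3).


Result: 18.446 kN/m^3

Derivation:
Using gamma_d = Gs * gamma_w / (1 + e)
gamma_d = 2.67 * 9.81 / (1 + 0.42)
gamma_d = 2.67 * 9.81 / 1.42
gamma_d = 18.446 kN/m^3


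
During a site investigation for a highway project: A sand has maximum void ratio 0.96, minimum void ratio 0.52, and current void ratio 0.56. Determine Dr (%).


Result: 90.91 %

Derivation:
Using Dr = (e_max - e) / (e_max - e_min) * 100
e_max - e = 0.96 - 0.56 = 0.4
e_max - e_min = 0.96 - 0.52 = 0.44
Dr = 0.4 / 0.44 * 100
Dr = 90.91 %


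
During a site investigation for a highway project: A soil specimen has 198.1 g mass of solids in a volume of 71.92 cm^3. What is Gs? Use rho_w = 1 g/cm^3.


Using Gs = m_s / (V_s * rho_w)
Since rho_w = 1 g/cm^3:
Gs = 198.1 / 71.92
Gs = 2.754


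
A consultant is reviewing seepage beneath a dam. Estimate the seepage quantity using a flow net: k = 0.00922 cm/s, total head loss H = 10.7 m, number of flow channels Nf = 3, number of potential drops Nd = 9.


Result: 0.0003288 m^3/s per m

Derivation:
Convert k to m/s for unit consistency with H:
k = 0.00922 cm/s = 0.00922 / 100 m/s = 9.22e-05 m/s
Using q = k * H * Nf / Nd
Nf / Nd = 3 / 9 = 0.3333
q = 9.22e-05 * 10.7 * 0.3333
q = 0.0003288 m^3/s per m


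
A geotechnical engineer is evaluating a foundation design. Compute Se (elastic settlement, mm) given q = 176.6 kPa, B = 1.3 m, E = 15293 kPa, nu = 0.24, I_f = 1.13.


Result: 15.987 mm

Derivation:
Using Se = q * B * (1 - nu^2) * I_f / E
1 - nu^2 = 1 - 0.24^2 = 0.9424
Se = 176.6 * 1.3 * 0.9424 * 1.13 / 15293
Se = 0.015987 m
Convert to mm: Se = 0.015987 * 1000 = 15.987 mm


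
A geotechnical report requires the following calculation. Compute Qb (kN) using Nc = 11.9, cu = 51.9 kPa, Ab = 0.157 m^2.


Result: 96.96 kN

Derivation:
Using Qb = Nc * cu * Ab
Qb = 11.9 * 51.9 * 0.157
Qb = 96.96 kN


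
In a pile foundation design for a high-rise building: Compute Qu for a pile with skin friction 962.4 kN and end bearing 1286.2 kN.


Result: 2248.6 kN

Derivation:
Using Qu = Qf + Qb
Qu = 962.4 + 1286.2
Qu = 2248.6 kN


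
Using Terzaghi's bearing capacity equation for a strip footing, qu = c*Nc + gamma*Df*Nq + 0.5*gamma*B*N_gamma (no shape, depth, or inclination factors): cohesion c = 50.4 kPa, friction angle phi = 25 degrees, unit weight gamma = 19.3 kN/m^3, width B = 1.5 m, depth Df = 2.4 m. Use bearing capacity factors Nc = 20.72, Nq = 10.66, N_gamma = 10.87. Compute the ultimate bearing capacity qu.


Compute qu = c*Nc + gamma*Df*Nq + 0.5*gamma*B*N_gamma
Term 1: 50.4 * 20.72 = 1044.288
Term 2: 19.3 * 2.4 * 10.66 = 493.7712
Term 3: 0.5 * 19.3 * 1.5 * 10.87 = 157.34325
qu = 1044.288 + 493.7712 + 157.34325
qu = 1695.4 kPa


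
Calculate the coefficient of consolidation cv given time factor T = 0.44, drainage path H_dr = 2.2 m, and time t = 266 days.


Using cv = T * H_dr^2 / t
H_dr^2 = 2.2^2 = 4.84
cv = 0.44 * 4.84 / 266
cv = 0.00801 m^2/day


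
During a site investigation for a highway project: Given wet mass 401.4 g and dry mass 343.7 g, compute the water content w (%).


Result: 16.79 %

Derivation:
Using w = (m_wet - m_dry) / m_dry * 100
m_wet - m_dry = 401.4 - 343.7 = 57.7 g
w = 57.7 / 343.7 * 100
w = 16.79 %


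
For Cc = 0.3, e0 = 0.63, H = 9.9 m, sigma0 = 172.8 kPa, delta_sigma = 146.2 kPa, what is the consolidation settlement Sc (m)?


Using Sc = Cc * H / (1 + e0) * log10((sigma0 + delta_sigma) / sigma0)
Stress ratio = (172.8 + 146.2) / 172.8 = 1.84606
log10(1.84606) = 0.266247
Cc * H / (1 + e0) = 0.3 * 9.9 / (1 + 0.63) = 1.82209
Sc = 1.82209 * 0.266247
Sc = 0.4851 m


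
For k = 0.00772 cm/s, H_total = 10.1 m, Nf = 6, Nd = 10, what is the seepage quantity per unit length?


Result: 0.0004678 m^3/s per m

Derivation:
Convert k to m/s for unit consistency with H:
k = 0.00772 cm/s = 0.00772 / 100 m/s = 7.72e-05 m/s
Using q = k * H * Nf / Nd
Nf / Nd = 6 / 10 = 0.6
q = 7.72e-05 * 10.1 * 0.6
q = 0.0004678 m^3/s per m


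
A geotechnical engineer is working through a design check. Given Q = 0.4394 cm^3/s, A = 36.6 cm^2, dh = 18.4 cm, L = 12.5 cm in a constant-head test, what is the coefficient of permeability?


Result: 0.008156 cm/s

Derivation:
Compute hydraulic gradient:
i = dh / L = 18.4 / 12.5 = 1.472
Then apply Darcy's law:
k = Q / (A * i)
k = 0.4394 / (36.6 * 1.472)
k = 0.4394 / 53.8752
k = 0.008156 cm/s


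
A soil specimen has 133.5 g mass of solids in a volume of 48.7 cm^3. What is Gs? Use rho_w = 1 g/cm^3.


Using Gs = m_s / (V_s * rho_w)
Since rho_w = 1 g/cm^3:
Gs = 133.5 / 48.7
Gs = 2.741


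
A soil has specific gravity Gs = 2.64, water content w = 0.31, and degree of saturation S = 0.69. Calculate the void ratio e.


Result: 1.1861

Derivation:
Using the relation e = Gs * w / S
e = 2.64 * 0.31 / 0.69
e = 1.1861


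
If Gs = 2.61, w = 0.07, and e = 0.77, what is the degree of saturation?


Using S = Gs * w / e
S = 2.61 * 0.07 / 0.77
S = 0.2373


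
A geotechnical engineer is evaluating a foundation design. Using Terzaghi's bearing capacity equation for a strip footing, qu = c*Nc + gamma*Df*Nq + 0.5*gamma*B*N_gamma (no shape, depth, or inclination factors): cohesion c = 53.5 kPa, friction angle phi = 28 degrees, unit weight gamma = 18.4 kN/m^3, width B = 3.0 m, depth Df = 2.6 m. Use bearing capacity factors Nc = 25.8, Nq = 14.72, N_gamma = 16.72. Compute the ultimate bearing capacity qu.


Compute qu = c*Nc + gamma*Df*Nq + 0.5*gamma*B*N_gamma
Term 1: 53.5 * 25.8 = 1380.3
Term 2: 18.4 * 2.6 * 14.72 = 704.2048
Term 3: 0.5 * 18.4 * 3.0 * 16.72 = 461.472
qu = 1380.3 + 704.2048 + 461.472
qu = 2545.98 kPa


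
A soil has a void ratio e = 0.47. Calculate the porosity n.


Using the relation n = e / (1 + e)
n = 0.47 / (1 + 0.47)
n = 0.47 / 1.47
n = 0.3197
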